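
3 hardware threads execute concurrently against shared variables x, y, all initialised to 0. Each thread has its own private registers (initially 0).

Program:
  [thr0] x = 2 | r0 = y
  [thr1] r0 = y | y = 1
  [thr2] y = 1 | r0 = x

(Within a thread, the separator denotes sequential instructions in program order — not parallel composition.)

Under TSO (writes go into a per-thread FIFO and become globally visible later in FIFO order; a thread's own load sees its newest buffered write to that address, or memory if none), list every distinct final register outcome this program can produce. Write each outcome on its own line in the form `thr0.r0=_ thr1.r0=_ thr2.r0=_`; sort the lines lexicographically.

thr0.r0=0 thr1.r0=0 thr2.r0=0
thr0.r0=0 thr1.r0=0 thr2.r0=2
thr0.r0=0 thr1.r0=1 thr2.r0=0
thr0.r0=0 thr1.r0=1 thr2.r0=2
thr0.r0=1 thr1.r0=0 thr2.r0=0
thr0.r0=1 thr1.r0=0 thr2.r0=2
thr0.r0=1 thr1.r0=1 thr2.r0=0
thr0.r0=1 thr1.r0=1 thr2.r0=2

outcome vector order: (thr0.r0,thr1.r0,thr2.r0)
|TSO outcomes| = 8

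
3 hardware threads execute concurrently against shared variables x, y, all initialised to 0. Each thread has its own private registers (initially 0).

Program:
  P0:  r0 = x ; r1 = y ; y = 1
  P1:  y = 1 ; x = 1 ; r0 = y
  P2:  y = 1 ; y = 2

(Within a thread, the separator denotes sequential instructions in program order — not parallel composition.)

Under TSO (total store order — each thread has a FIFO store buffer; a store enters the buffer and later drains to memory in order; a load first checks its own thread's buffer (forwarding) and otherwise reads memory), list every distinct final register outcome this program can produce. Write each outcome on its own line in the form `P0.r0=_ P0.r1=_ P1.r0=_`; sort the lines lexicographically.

outcome vector order: (P0.r0,P0.r1,P1.r0)
|TSO outcomes| = 10

P0.r0=0 P0.r1=0 P1.r0=1
P0.r0=0 P0.r1=0 P1.r0=2
P0.r0=0 P0.r1=1 P1.r0=1
P0.r0=0 P0.r1=1 P1.r0=2
P0.r0=0 P0.r1=2 P1.r0=1
P0.r0=0 P0.r1=2 P1.r0=2
P0.r0=1 P0.r1=1 P1.r0=1
P0.r0=1 P0.r1=1 P1.r0=2
P0.r0=1 P0.r1=2 P1.r0=1
P0.r0=1 P0.r1=2 P1.r0=2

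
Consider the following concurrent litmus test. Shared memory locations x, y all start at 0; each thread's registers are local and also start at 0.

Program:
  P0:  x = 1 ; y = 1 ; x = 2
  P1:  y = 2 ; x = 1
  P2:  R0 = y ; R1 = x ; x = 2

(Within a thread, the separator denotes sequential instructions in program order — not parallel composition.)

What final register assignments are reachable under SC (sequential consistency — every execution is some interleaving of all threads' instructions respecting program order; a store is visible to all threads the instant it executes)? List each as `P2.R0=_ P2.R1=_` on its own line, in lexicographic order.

outcome vector order: (P2.R0,P2.R1)
|SC outcomes| = 8

P2.R0=0 P2.R1=0
P2.R0=0 P2.R1=1
P2.R0=0 P2.R1=2
P2.R0=1 P2.R1=1
P2.R0=1 P2.R1=2
P2.R0=2 P2.R1=0
P2.R0=2 P2.R1=1
P2.R0=2 P2.R1=2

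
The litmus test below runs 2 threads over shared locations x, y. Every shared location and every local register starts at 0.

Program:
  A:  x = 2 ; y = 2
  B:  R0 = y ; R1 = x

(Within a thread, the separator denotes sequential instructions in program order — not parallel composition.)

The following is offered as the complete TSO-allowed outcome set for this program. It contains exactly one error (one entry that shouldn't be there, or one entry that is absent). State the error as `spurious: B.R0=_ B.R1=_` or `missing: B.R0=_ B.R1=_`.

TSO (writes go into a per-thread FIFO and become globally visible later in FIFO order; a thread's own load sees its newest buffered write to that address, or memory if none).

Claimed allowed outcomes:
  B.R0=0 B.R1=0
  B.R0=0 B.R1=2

outcome vector order: (B.R0,B.R1)
[TSO] allowed = {<0 0> <0 2> <2 2>}
TSO∖claimed = {<2 2>}

missing: B.R0=2 B.R1=2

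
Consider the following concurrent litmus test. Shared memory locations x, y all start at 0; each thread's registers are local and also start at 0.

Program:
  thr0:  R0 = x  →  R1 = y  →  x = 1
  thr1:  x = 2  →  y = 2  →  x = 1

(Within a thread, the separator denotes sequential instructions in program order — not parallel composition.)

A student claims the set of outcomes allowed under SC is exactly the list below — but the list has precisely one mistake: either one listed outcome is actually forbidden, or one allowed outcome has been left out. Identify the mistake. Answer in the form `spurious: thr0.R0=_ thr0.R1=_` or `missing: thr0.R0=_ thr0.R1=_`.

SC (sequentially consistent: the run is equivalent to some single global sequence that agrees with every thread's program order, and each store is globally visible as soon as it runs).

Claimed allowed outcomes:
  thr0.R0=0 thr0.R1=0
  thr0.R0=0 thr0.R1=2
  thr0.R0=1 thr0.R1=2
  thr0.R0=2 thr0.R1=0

missing: thr0.R0=2 thr0.R1=2

outcome vector order: (thr0.R0,thr0.R1)
[SC] allowed = {<0 0>, <0 2>, <1 2>, <2 0>, <2 2>}
SC∖claimed = {<2 2>}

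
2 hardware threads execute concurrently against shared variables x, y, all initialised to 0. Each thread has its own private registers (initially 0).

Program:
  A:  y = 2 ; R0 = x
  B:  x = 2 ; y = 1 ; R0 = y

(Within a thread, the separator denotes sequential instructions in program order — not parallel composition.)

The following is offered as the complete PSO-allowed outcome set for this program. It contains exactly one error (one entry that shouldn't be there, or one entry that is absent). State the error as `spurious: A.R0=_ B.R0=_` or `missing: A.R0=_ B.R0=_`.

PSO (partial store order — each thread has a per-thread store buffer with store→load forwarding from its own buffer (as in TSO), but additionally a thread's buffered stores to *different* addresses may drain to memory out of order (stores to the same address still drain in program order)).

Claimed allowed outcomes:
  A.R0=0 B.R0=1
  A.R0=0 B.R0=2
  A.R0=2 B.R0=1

missing: A.R0=2 B.R0=2

outcome vector order: (A.R0,B.R0)
[PSO] allowed = {0/1 0/2 2/1 2/2}
PSO∖claimed = {2/2}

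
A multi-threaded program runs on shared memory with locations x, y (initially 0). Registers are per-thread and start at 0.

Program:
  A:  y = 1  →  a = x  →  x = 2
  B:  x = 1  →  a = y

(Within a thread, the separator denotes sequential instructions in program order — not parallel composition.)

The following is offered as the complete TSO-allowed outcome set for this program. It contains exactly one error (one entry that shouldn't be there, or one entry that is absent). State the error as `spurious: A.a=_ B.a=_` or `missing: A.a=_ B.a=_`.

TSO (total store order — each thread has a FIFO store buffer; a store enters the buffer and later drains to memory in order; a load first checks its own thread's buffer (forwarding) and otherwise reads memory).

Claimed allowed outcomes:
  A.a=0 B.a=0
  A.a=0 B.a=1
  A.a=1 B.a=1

missing: A.a=1 B.a=0

outcome vector order: (A.a,B.a)
[TSO] allowed = {0/0 0/1 1/0 1/1}
TSO∖claimed = {1/0}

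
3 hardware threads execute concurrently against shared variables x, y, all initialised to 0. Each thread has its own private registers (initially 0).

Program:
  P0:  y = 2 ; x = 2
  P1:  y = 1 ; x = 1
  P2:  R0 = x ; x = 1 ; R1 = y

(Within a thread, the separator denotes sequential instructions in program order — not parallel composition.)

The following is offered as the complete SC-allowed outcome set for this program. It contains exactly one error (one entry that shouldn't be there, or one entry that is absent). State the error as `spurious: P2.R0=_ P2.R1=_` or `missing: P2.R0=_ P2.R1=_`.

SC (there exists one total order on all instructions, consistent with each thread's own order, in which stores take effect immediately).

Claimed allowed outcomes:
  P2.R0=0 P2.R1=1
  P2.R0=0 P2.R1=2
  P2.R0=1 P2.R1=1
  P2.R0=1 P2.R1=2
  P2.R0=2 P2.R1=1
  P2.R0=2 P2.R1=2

outcome vector order: (P2.R0,P2.R1)
SC (7): <0 0>, <0 1>, <0 2>, <1 1>, <1 2>, <2 1>, <2 2>
SC∖claimed = {<0 0>}

missing: P2.R0=0 P2.R1=0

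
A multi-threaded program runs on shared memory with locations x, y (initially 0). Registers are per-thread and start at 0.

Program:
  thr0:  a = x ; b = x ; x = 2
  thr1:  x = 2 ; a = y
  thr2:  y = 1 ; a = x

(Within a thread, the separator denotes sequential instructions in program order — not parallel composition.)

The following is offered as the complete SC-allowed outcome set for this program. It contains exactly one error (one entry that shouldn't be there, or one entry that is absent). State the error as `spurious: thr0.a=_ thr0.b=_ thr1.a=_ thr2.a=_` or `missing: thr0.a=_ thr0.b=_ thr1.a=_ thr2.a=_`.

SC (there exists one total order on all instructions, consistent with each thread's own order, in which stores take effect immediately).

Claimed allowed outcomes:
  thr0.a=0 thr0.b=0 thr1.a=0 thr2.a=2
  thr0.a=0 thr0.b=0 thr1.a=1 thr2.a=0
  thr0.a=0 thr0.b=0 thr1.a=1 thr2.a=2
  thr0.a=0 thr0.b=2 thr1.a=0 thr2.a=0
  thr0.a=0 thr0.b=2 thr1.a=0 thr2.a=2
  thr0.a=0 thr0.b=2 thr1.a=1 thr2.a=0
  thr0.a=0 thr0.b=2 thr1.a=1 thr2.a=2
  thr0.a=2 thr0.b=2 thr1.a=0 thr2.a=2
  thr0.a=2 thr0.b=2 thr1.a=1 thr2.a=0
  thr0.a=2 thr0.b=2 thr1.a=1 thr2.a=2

spurious: thr0.a=0 thr0.b=2 thr1.a=0 thr2.a=0

outcome vector order: (thr0.a,thr0.b,thr1.a,thr2.a)
[SC] allowed = {0/0/0/2; 0/0/1/0; 0/0/1/2; 0/2/0/2; 0/2/1/0; 0/2/1/2; 2/2/0/2; 2/2/1/0; 2/2/1/2}
claimed∖SC = {0/2/0/0}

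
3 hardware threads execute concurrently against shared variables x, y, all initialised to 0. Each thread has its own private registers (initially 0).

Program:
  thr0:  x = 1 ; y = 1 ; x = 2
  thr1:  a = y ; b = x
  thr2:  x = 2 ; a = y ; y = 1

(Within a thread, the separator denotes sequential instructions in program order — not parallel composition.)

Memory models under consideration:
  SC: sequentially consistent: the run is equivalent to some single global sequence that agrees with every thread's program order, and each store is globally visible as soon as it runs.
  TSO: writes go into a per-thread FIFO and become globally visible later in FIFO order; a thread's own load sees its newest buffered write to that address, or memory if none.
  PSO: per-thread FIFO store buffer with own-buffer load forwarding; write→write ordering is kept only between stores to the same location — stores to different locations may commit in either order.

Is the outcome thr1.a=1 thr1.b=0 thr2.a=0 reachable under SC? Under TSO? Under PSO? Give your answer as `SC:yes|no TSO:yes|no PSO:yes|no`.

SC:no TSO:no PSO:yes

outcome vector order: (thr1.a,thr1.b,thr2.a)
SC (10): 0/0/0, 0/0/1, 0/1/0, 0/1/1, 0/2/0, 0/2/1, 1/1/0, 1/1/1, 1/2/0, 1/2/1
TSO (10): 0/0/0, 0/0/1, 0/1/0, 0/1/1, 0/2/0, 0/2/1, 1/1/0, 1/1/1, 1/2/0, 1/2/1
PSO (12): 0/0/0, 0/0/1, 0/1/0, 0/1/1, 0/2/0, 0/2/1, 1/0/0, 1/0/1, 1/1/0, 1/1/1, 1/2/0, 1/2/1
target 1/0/0 ∈ {PSO}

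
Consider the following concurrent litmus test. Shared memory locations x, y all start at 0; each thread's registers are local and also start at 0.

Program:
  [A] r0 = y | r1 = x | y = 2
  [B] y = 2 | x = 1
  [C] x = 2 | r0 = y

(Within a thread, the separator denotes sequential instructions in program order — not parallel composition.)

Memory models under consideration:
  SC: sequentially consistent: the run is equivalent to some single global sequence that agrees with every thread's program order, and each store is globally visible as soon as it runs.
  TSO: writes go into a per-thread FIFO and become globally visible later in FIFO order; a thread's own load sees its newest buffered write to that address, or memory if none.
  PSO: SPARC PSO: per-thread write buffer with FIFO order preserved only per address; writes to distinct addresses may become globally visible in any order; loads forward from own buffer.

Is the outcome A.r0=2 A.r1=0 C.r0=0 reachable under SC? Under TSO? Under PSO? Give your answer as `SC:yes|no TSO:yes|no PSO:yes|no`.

SC:no TSO:yes PSO:yes

outcome vector order: (A.r0,A.r1,C.r0)
SC: 11 outcomes — {(0,0,0) (0,0,2) (0,1,0) (0,1,2) (0,2,0) (0,2,2) (2,0,2) (2,1,0) (2,1,2) (2,2,0) (2,2,2)}
TSO: 12 outcomes — {(0,0,0) (0,0,2) (0,1,0) (0,1,2) (0,2,0) (0,2,2) (2,0,0) (2,0,2) (2,1,0) (2,1,2) (2,2,0) (2,2,2)}
PSO: 12 outcomes — {(0,0,0) (0,0,2) (0,1,0) (0,1,2) (0,2,0) (0,2,2) (2,0,0) (2,0,2) (2,1,0) (2,1,2) (2,2,0) (2,2,2)}
target (2,0,0) ∈ {TSO,PSO}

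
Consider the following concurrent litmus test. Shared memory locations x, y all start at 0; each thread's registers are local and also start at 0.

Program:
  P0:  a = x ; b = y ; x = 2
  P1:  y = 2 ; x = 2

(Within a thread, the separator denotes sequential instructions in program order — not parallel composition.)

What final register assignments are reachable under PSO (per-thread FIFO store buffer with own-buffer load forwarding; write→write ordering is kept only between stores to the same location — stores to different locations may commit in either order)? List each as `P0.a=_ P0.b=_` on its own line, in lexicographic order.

P0.a=0 P0.b=0
P0.a=0 P0.b=2
P0.a=2 P0.b=0
P0.a=2 P0.b=2

outcome vector order: (P0.a,P0.b)
|PSO outcomes| = 4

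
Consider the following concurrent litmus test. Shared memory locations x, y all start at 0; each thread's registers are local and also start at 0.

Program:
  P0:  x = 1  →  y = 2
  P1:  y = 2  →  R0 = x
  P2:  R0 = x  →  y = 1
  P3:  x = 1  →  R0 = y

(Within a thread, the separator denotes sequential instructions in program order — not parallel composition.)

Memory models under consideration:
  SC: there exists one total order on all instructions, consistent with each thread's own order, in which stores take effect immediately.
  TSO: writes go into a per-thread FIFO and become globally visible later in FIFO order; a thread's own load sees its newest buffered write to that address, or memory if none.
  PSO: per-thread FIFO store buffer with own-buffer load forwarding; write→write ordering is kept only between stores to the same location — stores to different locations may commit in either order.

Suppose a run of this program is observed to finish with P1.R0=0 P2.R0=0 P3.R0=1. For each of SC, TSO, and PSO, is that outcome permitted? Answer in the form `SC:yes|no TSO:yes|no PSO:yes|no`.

SC:yes TSO:yes PSO:yes

outcome vector order: (P1.R0,P2.R0,P3.R0)
under SC → 0/0/1, 0/0/2, 0/1/1, 0/1/2, 1/0/0, 1/0/1, 1/0/2, 1/1/0, 1/1/1, 1/1/2
under TSO → 0/0/0, 0/0/1, 0/0/2, 0/1/0, 0/1/1, 0/1/2, 1/0/0, 1/0/1, 1/0/2, 1/1/0, 1/1/1, 1/1/2
under PSO → 0/0/0, 0/0/1, 0/0/2, 0/1/0, 0/1/1, 0/1/2, 1/0/0, 1/0/1, 1/0/2, 1/1/0, 1/1/1, 1/1/2
target 0/0/1 ∈ {SC,TSO,PSO}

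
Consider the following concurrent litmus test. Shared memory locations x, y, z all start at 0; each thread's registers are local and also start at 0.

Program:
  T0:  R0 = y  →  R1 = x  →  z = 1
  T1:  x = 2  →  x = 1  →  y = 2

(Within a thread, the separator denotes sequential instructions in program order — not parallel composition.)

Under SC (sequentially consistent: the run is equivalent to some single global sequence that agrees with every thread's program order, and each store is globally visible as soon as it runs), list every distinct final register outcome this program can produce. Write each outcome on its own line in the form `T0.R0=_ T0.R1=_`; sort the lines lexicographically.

outcome vector order: (T0.R0,T0.R1)
|SC outcomes| = 4

T0.R0=0 T0.R1=0
T0.R0=0 T0.R1=1
T0.R0=0 T0.R1=2
T0.R0=2 T0.R1=1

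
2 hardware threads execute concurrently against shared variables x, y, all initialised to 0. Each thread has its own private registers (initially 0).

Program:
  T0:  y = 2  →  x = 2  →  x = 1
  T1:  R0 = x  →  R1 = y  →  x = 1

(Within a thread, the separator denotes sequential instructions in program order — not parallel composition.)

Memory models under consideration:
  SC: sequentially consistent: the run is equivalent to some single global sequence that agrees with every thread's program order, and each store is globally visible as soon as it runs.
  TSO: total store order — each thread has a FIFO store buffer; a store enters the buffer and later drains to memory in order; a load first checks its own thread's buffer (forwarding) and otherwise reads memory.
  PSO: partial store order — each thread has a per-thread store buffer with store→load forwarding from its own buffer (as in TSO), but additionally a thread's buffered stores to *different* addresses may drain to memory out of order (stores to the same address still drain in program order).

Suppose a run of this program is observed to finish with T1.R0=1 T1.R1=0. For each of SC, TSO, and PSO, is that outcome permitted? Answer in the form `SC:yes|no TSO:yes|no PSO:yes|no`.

SC:no TSO:no PSO:yes

outcome vector order: (T1.R0,T1.R1)
SC (4): 0/0; 0/2; 1/2; 2/2
TSO (4): 0/0; 0/2; 1/2; 2/2
PSO (6): 0/0; 0/2; 1/0; 1/2; 2/0; 2/2
target 1/0 ∈ {PSO}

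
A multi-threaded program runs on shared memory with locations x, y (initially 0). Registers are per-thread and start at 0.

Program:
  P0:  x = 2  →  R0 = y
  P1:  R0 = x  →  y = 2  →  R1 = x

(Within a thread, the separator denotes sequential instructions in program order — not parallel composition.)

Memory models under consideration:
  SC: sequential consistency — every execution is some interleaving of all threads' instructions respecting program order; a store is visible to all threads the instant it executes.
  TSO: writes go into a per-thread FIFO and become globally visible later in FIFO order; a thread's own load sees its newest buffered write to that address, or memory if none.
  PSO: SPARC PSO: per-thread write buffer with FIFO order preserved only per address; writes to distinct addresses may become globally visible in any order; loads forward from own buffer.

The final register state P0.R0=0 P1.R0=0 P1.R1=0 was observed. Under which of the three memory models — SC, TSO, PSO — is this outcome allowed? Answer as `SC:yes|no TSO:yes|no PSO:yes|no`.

outcome vector order: (P0.R0,P1.R0,P1.R1)
SC: 5 outcomes — {0/0/2 0/2/2 2/0/0 2/0/2 2/2/2}
TSO: 6 outcomes — {0/0/0 0/0/2 0/2/2 2/0/0 2/0/2 2/2/2}
PSO: 6 outcomes — {0/0/0 0/0/2 0/2/2 2/0/0 2/0/2 2/2/2}
target 0/0/0 ∈ {TSO,PSO}

SC:no TSO:yes PSO:yes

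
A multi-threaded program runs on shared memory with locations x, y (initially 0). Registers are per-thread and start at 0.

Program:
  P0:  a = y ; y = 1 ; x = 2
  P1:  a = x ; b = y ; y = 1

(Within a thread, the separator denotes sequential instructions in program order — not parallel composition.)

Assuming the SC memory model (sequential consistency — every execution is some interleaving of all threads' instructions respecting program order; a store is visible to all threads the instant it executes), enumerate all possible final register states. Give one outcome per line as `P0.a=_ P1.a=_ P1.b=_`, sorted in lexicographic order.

P0.a=0 P1.a=0 P1.b=0
P0.a=0 P1.a=0 P1.b=1
P0.a=0 P1.a=2 P1.b=1
P0.a=1 P1.a=0 P1.b=0

outcome vector order: (P0.a,P1.a,P1.b)
|SC outcomes| = 4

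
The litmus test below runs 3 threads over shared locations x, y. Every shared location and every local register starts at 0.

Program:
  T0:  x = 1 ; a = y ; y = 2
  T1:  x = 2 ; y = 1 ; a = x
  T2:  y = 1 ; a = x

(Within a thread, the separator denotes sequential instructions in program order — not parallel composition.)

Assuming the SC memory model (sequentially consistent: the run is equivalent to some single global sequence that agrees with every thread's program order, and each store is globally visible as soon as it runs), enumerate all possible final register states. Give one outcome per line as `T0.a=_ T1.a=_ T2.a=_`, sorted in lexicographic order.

outcome vector order: (T0.a,T1.a,T2.a)
|SC outcomes| = 9

T0.a=0 T1.a=1 T2.a=1
T0.a=0 T1.a=2 T2.a=1
T0.a=0 T1.a=2 T2.a=2
T0.a=1 T1.a=1 T2.a=0
T0.a=1 T1.a=1 T2.a=1
T0.a=1 T1.a=1 T2.a=2
T0.a=1 T1.a=2 T2.a=0
T0.a=1 T1.a=2 T2.a=1
T0.a=1 T1.a=2 T2.a=2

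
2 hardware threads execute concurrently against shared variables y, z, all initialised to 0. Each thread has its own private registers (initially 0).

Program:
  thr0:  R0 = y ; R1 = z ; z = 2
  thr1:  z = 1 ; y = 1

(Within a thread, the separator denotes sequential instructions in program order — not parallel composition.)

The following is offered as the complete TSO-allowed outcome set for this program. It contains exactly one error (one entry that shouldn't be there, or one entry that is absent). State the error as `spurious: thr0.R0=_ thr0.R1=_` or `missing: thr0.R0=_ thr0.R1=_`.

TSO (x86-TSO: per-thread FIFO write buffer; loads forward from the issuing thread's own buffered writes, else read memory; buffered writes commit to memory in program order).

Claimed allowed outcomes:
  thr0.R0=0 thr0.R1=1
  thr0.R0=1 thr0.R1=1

outcome vector order: (thr0.R0,thr0.R1)
[TSO] allowed = {0/0, 0/1, 1/1}
TSO∖claimed = {0/0}

missing: thr0.R0=0 thr0.R1=0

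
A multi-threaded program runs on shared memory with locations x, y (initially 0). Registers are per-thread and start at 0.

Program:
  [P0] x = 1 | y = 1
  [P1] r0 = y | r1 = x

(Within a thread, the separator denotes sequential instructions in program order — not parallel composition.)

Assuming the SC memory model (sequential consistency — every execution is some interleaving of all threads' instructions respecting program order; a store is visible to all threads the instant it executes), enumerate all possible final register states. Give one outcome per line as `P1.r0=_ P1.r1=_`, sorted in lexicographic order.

outcome vector order: (P1.r0,P1.r1)
|SC outcomes| = 3

P1.r0=0 P1.r1=0
P1.r0=0 P1.r1=1
P1.r0=1 P1.r1=1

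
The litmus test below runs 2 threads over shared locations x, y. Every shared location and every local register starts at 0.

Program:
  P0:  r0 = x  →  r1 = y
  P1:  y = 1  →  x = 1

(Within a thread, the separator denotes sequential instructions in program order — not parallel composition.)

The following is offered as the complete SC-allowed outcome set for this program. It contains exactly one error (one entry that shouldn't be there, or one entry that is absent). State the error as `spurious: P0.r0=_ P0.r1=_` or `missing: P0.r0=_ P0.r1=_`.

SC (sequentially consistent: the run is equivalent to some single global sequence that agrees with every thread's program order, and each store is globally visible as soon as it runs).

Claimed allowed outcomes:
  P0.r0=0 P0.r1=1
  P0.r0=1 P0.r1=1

outcome vector order: (P0.r0,P0.r1)
SC (3): <0 0>, <0 1>, <1 1>
SC∖claimed = {<0 0>}

missing: P0.r0=0 P0.r1=0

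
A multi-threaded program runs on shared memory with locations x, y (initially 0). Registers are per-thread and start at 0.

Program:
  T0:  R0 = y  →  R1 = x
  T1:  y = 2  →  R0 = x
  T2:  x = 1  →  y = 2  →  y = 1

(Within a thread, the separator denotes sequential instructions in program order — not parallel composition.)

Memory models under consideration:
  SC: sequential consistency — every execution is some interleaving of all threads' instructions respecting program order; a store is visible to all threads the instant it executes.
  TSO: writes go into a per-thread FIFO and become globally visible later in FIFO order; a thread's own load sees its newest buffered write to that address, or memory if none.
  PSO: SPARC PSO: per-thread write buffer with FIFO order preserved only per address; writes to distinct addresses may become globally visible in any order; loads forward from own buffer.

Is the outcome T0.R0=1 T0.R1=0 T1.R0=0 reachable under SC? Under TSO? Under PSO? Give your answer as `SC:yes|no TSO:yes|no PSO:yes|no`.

SC:no TSO:no PSO:yes

outcome vector order: (T0.R0,T0.R1,T1.R0)
SC (10): 0/0/0; 0/0/1; 0/1/0; 0/1/1; 1/1/0; 1/1/1; 2/0/0; 2/0/1; 2/1/0; 2/1/1
TSO (10): 0/0/0; 0/0/1; 0/1/0; 0/1/1; 1/1/0; 1/1/1; 2/0/0; 2/0/1; 2/1/0; 2/1/1
PSO (12): 0/0/0; 0/0/1; 0/1/0; 0/1/1; 1/0/0; 1/0/1; 1/1/0; 1/1/1; 2/0/0; 2/0/1; 2/1/0; 2/1/1
target 1/0/0 ∈ {PSO}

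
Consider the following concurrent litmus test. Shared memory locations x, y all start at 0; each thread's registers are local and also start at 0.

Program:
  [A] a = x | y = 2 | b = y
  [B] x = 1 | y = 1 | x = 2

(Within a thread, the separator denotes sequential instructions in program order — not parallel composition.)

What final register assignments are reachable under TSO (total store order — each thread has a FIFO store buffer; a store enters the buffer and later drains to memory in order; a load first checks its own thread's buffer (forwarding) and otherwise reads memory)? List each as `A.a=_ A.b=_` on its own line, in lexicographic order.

A.a=0 A.b=1
A.a=0 A.b=2
A.a=1 A.b=1
A.a=1 A.b=2
A.a=2 A.b=2

outcome vector order: (A.a,A.b)
|TSO outcomes| = 5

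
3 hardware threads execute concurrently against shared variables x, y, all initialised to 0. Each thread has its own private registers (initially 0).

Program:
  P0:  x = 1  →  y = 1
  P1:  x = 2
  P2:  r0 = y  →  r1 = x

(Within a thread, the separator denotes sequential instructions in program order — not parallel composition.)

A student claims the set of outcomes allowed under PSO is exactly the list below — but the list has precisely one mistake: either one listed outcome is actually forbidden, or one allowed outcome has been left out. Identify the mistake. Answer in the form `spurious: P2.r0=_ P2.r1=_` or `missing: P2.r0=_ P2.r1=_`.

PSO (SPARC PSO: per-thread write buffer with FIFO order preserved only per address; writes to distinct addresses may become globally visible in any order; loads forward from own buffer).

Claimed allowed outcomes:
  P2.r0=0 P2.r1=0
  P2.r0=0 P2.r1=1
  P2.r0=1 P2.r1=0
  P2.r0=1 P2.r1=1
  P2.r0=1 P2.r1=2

missing: P2.r0=0 P2.r1=2

outcome vector order: (P2.r0,P2.r1)
PSO (6): 0/0, 0/1, 0/2, 1/0, 1/1, 1/2
PSO∖claimed = {0/2}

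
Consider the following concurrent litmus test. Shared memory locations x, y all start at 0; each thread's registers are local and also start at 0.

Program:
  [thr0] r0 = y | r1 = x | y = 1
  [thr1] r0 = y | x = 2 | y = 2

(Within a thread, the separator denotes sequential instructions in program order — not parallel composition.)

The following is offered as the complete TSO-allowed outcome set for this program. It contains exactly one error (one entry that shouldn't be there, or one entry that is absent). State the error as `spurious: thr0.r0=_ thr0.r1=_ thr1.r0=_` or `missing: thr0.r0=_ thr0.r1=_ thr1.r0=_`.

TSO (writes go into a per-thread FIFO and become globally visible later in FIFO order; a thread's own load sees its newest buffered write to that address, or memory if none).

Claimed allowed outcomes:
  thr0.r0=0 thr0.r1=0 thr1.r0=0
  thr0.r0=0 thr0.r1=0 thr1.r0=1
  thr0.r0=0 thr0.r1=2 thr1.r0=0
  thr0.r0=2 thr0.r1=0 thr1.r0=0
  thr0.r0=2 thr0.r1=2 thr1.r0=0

outcome vector order: (thr0.r0,thr0.r1,thr1.r0)
[TSO] allowed = {0/0/0, 0/0/1, 0/2/0, 2/2/0}
claimed∖TSO = {2/0/0}

spurious: thr0.r0=2 thr0.r1=0 thr1.r0=0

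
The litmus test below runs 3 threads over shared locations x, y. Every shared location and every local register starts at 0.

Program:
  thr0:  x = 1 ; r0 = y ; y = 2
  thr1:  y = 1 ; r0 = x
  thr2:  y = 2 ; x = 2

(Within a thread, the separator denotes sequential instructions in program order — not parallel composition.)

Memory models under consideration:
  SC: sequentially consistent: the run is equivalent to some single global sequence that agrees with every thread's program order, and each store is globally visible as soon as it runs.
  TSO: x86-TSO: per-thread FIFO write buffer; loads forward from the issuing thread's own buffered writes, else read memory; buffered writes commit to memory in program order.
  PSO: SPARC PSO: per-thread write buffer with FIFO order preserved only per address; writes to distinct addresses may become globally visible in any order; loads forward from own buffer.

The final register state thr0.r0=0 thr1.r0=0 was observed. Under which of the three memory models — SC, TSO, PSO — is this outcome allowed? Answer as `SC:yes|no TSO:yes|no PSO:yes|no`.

outcome vector order: (thr0.r0,thr1.r0)
SC: 8 outcomes — {0/1, 0/2, 1/0, 1/1, 1/2, 2/0, 2/1, 2/2}
TSO: 9 outcomes — {0/0, 0/1, 0/2, 1/0, 1/1, 1/2, 2/0, 2/1, 2/2}
PSO: 9 outcomes — {0/0, 0/1, 0/2, 1/0, 1/1, 1/2, 2/0, 2/1, 2/2}
target 0/0 ∈ {TSO,PSO}

SC:no TSO:yes PSO:yes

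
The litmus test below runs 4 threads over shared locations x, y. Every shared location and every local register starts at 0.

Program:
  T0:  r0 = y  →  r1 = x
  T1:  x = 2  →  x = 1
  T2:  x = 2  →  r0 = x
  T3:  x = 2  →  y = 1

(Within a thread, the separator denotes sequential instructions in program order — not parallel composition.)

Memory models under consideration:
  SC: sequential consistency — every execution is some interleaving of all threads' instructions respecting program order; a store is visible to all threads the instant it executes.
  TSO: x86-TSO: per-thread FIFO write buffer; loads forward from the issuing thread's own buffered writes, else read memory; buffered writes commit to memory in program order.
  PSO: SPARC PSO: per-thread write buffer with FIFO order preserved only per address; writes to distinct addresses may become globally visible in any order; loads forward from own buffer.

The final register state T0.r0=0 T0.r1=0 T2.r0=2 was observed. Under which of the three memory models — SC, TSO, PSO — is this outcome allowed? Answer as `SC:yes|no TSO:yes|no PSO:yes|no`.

outcome vector order: (T0.r0,T0.r1,T2.r0)
under SC → 0/0/1 0/0/2 0/1/1 0/1/2 0/2/1 0/2/2 1/1/1 1/1/2 1/2/1 1/2/2
under TSO → 0/0/1 0/0/2 0/1/1 0/1/2 0/2/1 0/2/2 1/1/1 1/1/2 1/2/1 1/2/2
under PSO → 0/0/1 0/0/2 0/1/1 0/1/2 0/2/1 0/2/2 1/0/1 1/0/2 1/1/1 1/1/2 1/2/1 1/2/2
target 0/0/2 ∈ {SC,TSO,PSO}

SC:yes TSO:yes PSO:yes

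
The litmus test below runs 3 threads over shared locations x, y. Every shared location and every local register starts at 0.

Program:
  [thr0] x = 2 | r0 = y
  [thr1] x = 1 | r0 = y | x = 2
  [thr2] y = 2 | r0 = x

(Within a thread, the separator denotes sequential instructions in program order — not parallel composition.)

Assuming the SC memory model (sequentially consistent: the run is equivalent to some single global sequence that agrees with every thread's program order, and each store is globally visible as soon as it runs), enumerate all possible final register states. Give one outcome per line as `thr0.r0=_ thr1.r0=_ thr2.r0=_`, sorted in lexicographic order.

thr0.r0=0 thr1.r0=0 thr2.r0=1
thr0.r0=0 thr1.r0=0 thr2.r0=2
thr0.r0=0 thr1.r0=2 thr2.r0=1
thr0.r0=0 thr1.r0=2 thr2.r0=2
thr0.r0=2 thr1.r0=0 thr2.r0=1
thr0.r0=2 thr1.r0=0 thr2.r0=2
thr0.r0=2 thr1.r0=2 thr2.r0=0
thr0.r0=2 thr1.r0=2 thr2.r0=1
thr0.r0=2 thr1.r0=2 thr2.r0=2

outcome vector order: (thr0.r0,thr1.r0,thr2.r0)
|SC outcomes| = 9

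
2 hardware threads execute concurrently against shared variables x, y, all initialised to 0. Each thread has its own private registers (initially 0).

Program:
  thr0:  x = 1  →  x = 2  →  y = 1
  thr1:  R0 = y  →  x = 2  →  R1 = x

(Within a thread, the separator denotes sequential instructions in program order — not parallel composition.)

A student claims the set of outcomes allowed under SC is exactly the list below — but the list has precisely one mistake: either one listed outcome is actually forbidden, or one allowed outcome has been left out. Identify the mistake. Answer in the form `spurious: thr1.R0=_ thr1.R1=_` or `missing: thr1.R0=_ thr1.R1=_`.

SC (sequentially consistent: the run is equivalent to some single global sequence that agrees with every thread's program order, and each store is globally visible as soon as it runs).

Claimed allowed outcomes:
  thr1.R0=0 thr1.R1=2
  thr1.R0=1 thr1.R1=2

missing: thr1.R0=0 thr1.R1=1

outcome vector order: (thr1.R0,thr1.R1)
under SC → <0 1>, <0 2>, <1 2>
SC∖claimed = {<0 1>}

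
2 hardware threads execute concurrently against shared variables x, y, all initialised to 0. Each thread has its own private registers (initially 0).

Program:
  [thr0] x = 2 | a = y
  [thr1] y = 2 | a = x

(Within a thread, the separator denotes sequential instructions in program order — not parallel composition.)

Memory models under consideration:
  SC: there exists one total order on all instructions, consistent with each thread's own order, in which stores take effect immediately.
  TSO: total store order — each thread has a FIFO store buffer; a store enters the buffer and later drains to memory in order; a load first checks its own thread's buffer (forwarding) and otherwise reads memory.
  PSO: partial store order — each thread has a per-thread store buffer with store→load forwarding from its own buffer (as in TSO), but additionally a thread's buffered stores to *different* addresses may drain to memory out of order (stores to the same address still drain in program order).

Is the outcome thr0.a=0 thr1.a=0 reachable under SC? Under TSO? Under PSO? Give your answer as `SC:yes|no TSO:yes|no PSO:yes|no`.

SC:no TSO:yes PSO:yes

outcome vector order: (thr0.a,thr1.a)
under SC → 0/2, 2/0, 2/2
under TSO → 0/0, 0/2, 2/0, 2/2
under PSO → 0/0, 0/2, 2/0, 2/2
target 0/0 ∈ {TSO,PSO}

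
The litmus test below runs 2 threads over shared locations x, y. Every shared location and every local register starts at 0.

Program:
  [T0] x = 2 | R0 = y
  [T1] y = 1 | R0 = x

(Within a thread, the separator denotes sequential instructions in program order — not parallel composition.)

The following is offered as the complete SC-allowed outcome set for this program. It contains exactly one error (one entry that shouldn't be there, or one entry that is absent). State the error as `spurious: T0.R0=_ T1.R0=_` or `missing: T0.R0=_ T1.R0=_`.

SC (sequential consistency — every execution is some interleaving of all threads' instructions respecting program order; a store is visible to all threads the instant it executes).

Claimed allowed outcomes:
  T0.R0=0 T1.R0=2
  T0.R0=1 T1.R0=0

missing: T0.R0=1 T1.R0=2

outcome vector order: (T0.R0,T1.R0)
under SC → <0 2>; <1 0>; <1 2>
SC∖claimed = {<1 2>}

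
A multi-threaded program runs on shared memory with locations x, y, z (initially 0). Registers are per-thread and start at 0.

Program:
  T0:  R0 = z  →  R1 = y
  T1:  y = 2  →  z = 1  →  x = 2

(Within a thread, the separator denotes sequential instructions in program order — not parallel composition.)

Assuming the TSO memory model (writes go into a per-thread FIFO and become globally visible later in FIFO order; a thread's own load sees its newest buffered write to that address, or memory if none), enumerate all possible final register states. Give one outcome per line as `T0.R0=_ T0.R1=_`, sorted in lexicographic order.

T0.R0=0 T0.R1=0
T0.R0=0 T0.R1=2
T0.R0=1 T0.R1=2

outcome vector order: (T0.R0,T0.R1)
|TSO outcomes| = 3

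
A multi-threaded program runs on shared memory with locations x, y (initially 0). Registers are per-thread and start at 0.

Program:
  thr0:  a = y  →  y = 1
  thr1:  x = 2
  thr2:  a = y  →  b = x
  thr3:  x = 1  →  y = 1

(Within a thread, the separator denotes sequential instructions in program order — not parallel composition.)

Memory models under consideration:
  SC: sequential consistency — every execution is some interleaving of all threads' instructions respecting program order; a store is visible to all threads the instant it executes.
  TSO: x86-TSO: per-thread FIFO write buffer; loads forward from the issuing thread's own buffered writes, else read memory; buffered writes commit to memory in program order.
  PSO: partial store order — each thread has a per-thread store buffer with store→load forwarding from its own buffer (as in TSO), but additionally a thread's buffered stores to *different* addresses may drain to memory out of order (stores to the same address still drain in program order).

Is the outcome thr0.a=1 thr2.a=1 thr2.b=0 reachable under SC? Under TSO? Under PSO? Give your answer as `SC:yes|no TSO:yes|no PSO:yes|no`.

outcome vector order: (thr0.a,thr2.a,thr2.b)
SC (11): <0 0 0> <0 0 1> <0 0 2> <0 1 0> <0 1 1> <0 1 2> <1 0 0> <1 0 1> <1 0 2> <1 1 1> <1 1 2>
TSO (11): <0 0 0> <0 0 1> <0 0 2> <0 1 0> <0 1 1> <0 1 2> <1 0 0> <1 0 1> <1 0 2> <1 1 1> <1 1 2>
PSO (12): <0 0 0> <0 0 1> <0 0 2> <0 1 0> <0 1 1> <0 1 2> <1 0 0> <1 0 1> <1 0 2> <1 1 0> <1 1 1> <1 1 2>
target <1 1 0> ∈ {PSO}

SC:no TSO:no PSO:yes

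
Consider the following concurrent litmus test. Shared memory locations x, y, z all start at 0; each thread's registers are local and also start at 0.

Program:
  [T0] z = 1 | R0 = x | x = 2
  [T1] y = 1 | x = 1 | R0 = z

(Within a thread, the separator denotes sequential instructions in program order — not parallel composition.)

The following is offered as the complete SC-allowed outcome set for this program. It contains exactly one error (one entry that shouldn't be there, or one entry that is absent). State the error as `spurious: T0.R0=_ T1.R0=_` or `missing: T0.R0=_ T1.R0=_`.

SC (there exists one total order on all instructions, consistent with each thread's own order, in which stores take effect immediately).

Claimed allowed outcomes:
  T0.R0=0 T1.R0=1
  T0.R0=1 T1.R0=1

missing: T0.R0=1 T1.R0=0

outcome vector order: (T0.R0,T1.R0)
SC: 3 outcomes — {01, 10, 11}
SC∖claimed = {10}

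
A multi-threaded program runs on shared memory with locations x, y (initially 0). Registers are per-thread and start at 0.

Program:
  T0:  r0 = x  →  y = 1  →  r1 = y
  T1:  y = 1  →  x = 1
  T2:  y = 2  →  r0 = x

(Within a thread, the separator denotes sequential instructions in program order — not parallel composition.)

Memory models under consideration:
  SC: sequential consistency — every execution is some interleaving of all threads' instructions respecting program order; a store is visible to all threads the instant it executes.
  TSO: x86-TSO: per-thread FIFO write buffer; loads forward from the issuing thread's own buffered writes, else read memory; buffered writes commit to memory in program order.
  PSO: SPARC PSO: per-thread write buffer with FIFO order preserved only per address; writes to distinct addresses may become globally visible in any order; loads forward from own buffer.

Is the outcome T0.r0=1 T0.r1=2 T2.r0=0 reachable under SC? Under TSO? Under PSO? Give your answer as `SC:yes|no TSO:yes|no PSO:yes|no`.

SC:no TSO:yes PSO:yes

outcome vector order: (T0.r0,T0.r1,T2.r0)
SC (7): <0 1 0>, <0 1 1>, <0 2 0>, <0 2 1>, <1 1 0>, <1 1 1>, <1 2 1>
TSO (8): <0 1 0>, <0 1 1>, <0 2 0>, <0 2 1>, <1 1 0>, <1 1 1>, <1 2 0>, <1 2 1>
PSO (8): <0 1 0>, <0 1 1>, <0 2 0>, <0 2 1>, <1 1 0>, <1 1 1>, <1 2 0>, <1 2 1>
target <1 2 0> ∈ {TSO,PSO}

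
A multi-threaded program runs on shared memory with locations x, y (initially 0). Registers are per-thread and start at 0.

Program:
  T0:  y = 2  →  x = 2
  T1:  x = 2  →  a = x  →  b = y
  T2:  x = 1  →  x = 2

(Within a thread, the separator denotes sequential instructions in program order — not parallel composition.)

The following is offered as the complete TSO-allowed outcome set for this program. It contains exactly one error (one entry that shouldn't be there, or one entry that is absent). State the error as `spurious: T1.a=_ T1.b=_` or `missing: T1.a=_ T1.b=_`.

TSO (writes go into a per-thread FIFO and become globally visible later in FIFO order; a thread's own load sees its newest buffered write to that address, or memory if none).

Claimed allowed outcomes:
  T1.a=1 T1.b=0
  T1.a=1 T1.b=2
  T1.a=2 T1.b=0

outcome vector order: (T1.a,T1.b)
TSO: 4 outcomes — {10; 12; 20; 22}
TSO∖claimed = {22}

missing: T1.a=2 T1.b=2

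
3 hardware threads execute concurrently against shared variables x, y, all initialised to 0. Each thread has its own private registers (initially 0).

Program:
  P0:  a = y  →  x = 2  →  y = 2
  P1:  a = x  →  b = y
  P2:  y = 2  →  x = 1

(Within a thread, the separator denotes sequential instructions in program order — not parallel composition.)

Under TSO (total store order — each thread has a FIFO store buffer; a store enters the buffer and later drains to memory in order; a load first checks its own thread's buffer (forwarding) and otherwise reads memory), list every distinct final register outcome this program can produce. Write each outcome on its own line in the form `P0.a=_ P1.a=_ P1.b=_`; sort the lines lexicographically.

P0.a=0 P1.a=0 P1.b=0
P0.a=0 P1.a=0 P1.b=2
P0.a=0 P1.a=1 P1.b=2
P0.a=0 P1.a=2 P1.b=0
P0.a=0 P1.a=2 P1.b=2
P0.a=2 P1.a=0 P1.b=0
P0.a=2 P1.a=0 P1.b=2
P0.a=2 P1.a=1 P1.b=2
P0.a=2 P1.a=2 P1.b=2

outcome vector order: (P0.a,P1.a,P1.b)
|TSO outcomes| = 9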